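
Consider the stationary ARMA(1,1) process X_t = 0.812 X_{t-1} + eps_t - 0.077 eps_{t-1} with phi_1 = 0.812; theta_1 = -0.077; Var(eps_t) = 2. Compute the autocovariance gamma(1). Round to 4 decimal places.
\gamma(1) = 4.0454

Multiply the model equation by X_{t-k} and take expectations. With theta_0 = psi_0 = 1 and psi_j the MA(infinity) weights, this gives
  gamma(k) - sum_i phi_i gamma(k-i) = c_k,
  c_k = sigma^2 * sum_{j=k..q} theta_j psi_{j-k}   (c_k = 0 for k > q),
using gamma(-m) = gamma(m).
psi-weights needed (psi_j = theta_j + sum_i phi_i psi_{j-i}):
  psi_1 = theta_1 + phi_1 = -0.077 + (0.812) = 0.735
Right-hand sides:
  c_0 = sigma^2 (1 + theta_1 psi_1) = 2 * (1 + (-0.077)(0.735)) = 2 * 0.943405 = 1.88681
  c_1 = sigma^2 theta_1 = 2 * (-0.077) = -0.154
  c_2 = 0
Equations for k = 0 and k = 1 (AR order 1):
  gamma(0) = phi_1 gamma(1) + c_0
  gamma(1) = phi_1 gamma(0) + c_1
Substituting the second into the first: gamma(0) (1 - phi_1^2) = c_0 + phi_1 c_1, so
  gamma(0) = (c_0 + phi_1 c_1) / (1 - phi_1^2) = (1.88681 + (0.812)(-0.154)) / (1 - (0.812)^2) = 1.761762 / 0.340656 = 5.171675.
  gamma(1) = phi_1 gamma(0) + c_1 = (0.812)(5.171675) + (-0.154) = 4.0454.
Therefore gamma(1) = 4.0454 (to 4 decimal places).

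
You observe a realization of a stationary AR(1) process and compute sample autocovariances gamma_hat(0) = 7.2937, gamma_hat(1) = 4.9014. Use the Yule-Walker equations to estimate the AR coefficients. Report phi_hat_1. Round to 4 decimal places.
\hat\phi_{1} = 0.6720

The Yule-Walker equations for an AR(p) process read, in matrix form,
  Gamma_p phi = r_p,   with   (Gamma_p)_{ij} = gamma(|i - j|),
                       (r_p)_i = gamma(i),   i,j = 1..p.
Substitute the sample gammas (Toeplitz matrix and right-hand side of size 1):
  Gamma_p = [[7.2937]]
  r_p     = [4.9014]
With p = 1 this is the single equation gamma(0) phi_1 = gamma(1):
  phi_hat_1 = gamma(1) / gamma(0) = 4.9014 / 7.2937 = 0.6720.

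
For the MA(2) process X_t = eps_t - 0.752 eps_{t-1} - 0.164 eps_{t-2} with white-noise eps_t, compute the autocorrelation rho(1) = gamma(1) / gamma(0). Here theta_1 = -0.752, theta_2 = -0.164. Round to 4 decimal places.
\rho(1) = -0.3948

For an MA(q) process with theta_0 = 1, the autocovariance is
  gamma(k) = sigma^2 * sum_{i=0..q-k} theta_i * theta_{i+k},
and rho(k) = gamma(k) / gamma(0). Sigma^2 cancels.
  numerator   = (1)*(-0.752) + (-0.752)*(-0.164) = -0.628672.
  denominator = (1)^2 + (-0.752)^2 + (-0.164)^2 = 1.5924.
  rho(1) = -0.628672 / 1.5924 = -0.3948.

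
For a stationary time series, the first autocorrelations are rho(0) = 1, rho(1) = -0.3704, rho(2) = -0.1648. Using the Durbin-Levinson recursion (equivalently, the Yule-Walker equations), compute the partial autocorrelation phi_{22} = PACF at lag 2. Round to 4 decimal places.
\phi_{22} = -0.3500

The PACF at lag k is phi_{kk}, the last component of the solution
to the Yule-Walker system G_k phi = r_k where
  (G_k)_{ij} = rho(|i - j|), (r_k)_i = rho(i), i,j = 1..k.
Equivalently, Durbin-Levinson gives phi_{kk} iteratively:
  phi_{11} = rho(1)
  phi_{kk} = [rho(k) - sum_{j=1..k-1} phi_{k-1,j} rho(k-j)]
            / [1 - sum_{j=1..k-1} phi_{k-1,j} rho(j)],
  phi_{k,j} = phi_{k-1,j} - phi_{kk} phi_{k-1,k-j},  j = 1..k-1.
Step k = 1:
  phi_11 = rho(1) = -0.3704.
Step k = 2:
  phi_22 = [rho(2) - phi_11 rho(1)] / [1 - phi_11 rho(1)] = [-0.1648 - (-0.3704)(-0.3704)] / [1 - (-0.3704)(-0.3704)]
         = -0.30199616 / 0.86280384 = -0.35.
Therefore phi_{22} = -0.3500.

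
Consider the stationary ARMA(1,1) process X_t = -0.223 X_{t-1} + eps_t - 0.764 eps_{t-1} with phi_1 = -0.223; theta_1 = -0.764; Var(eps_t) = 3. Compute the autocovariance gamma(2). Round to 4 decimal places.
\gamma(2) = 0.8132

Multiply the model equation by X_{t-k} and take expectations. With theta_0 = psi_0 = 1 and psi_j the MA(infinity) weights, this gives
  gamma(k) - sum_i phi_i gamma(k-i) = c_k,
  c_k = sigma^2 * sum_{j=k..q} theta_j psi_{j-k}   (c_k = 0 for k > q),
using gamma(-m) = gamma(m).
psi-weights needed (psi_j = theta_j + sum_i phi_i psi_{j-i}):
  psi_1 = theta_1 + phi_1 = -0.764 + (-0.223) = -0.987
Right-hand sides:
  c_0 = sigma^2 (1 + theta_1 psi_1) = 3 * (1 + (-0.764)(-0.987)) = 3 * 1.754068 = 5.262204
  c_1 = sigma^2 theta_1 = 3 * (-0.764) = -2.292
  c_2 = 0
Equations for k = 0 and k = 1 (AR order 1):
  gamma(0) = phi_1 gamma(1) + c_0
  gamma(1) = phi_1 gamma(0) + c_1
Substituting the second into the first: gamma(0) (1 - phi_1^2) = c_0 + phi_1 c_1, so
  gamma(0) = (c_0 + phi_1 c_1) / (1 - phi_1^2) = (5.262204 + (-0.223)(-2.292)) / (1 - (-0.223)^2) = 5.77332 / 0.950271 = 6.075446.
  gamma(1) = phi_1 gamma(0) + c_1 = (-0.223)(6.075446) + (-2.292) = -3.646824.
For k = 2 (> q): gamma(2) = phi_1 gamma(1) = (-0.223)(-3.646824) = 0.813242.
Therefore gamma(2) = 0.8132 (to 4 decimal places).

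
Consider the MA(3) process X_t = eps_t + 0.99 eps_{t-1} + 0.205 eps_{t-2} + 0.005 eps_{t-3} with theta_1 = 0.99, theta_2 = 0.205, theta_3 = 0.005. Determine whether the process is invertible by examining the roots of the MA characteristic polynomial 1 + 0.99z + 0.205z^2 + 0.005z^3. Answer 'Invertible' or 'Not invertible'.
\text{Invertible}

The MA(q) characteristic polynomial is P(z) = 1 + 0.99z + 0.205z^2 + 0.005z^3.
Invertibility requires all roots to lie outside the unit circle, i.e. |z| > 1 for every root.
Degree 3: look for a simple real root z0 first, then factor out (1 - z/z0) and solve the remaining quadratic.
Testing z0 = -4: P(-4) = 1 + (0.99)(-4) + (0.205)(-4)^2 + (0.005)(-4)^3
  = 1 + (-3.96) + (3.28) + (-0.32) = 0.  So z_0 = -4 is a root, |z_0| = 4.
Divide out the factor (1 + 0.25 z) = (1 - z/z0) (since 1/z0 = -0.25):
  P(z) = (1 + 0.25 z)(1 + (0.74) z + (0.02) z^2)
  [check: z-coef 0.74 - (-0.25) = 0.99; z^2-coef 0.02 - (-0.25)(0.74) = 0.205; z^3-coef -(-0.25)(0.02) = 0.005.]
Remaining roots from the quadratic factor 1 + (0.74) z + (0.02) z^2:
  Set 1 + (0.74) z + (0.02) z^2 = 0, i.e. a z^2 + b z + c = 0 with a = 0.02, b = 0.74, c = 1.
  Discriminant D = b^2 - 4ac = (0.74)^2 - 4*(0.02)*1 = 0.5476 - (0.08) = 0.4676.
  D >= 0, so the roots are real: z = (-b +/- sqrt(D)) / (2a) = (-0.74 +/- 0.683813) / (0.04).
    z_1 = (-0.74 + 0.683813) / (0.04) = -1.4047,   |z_1| = 1.4047.
    z_2 = (-0.74 - 0.683813) / (0.04) = -35.5953,   |z_2| = 35.5953.
Moduli of all roots: 4.0000, 1.4047, 35.5953.
All moduli strictly greater than 1? Yes.
Verdict: Invertible.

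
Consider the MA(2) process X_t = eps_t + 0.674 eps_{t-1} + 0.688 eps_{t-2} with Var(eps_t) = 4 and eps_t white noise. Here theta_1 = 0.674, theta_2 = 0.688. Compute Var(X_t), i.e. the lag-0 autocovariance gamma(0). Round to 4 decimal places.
\gamma(0) = 7.7105

For an MA(q) process X_t = eps_t + sum_i theta_i eps_{t-i} with
Var(eps_t) = sigma^2, the variance is
  gamma(0) = sigma^2 * (1 + sum_i theta_i^2).
  sum_i theta_i^2 = (0.674)^2 + (0.688)^2 = 0.454276 + 0.473344 = 0.92762.
  gamma(0) = 4 * (1 + 0.92762) = 4 * 1.92762 = 7.71048, which rounds to 7.7105.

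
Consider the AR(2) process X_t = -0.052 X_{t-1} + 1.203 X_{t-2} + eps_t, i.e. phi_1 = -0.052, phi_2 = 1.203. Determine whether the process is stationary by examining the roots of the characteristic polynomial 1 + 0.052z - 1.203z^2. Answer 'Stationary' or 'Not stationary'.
\text{Not stationary}

The AR(p) characteristic polynomial is P(z) = 1 + 0.052z - 1.203z^2.
Stationarity requires all roots to lie outside the unit circle, i.e. |z| > 1 for every root.
Set 1 + (0.052) z + (-1.203) z^2 = 0, i.e. a z^2 + b z + c = 0 with a = -1.203, b = 0.052, c = 1.
Discriminant D = b^2 - 4ac = (0.052)^2 - 4*(-1.203)*1 = 0.002704 - (-4.812) = 4.814704.
D >= 0, so the roots are real: z = (-b +/- sqrt(D)) / (2a) = (-0.052 +/- 2.194243) / (-2.406).
  z_1 = (-0.052 + 2.194243) / (-2.406) = -0.8904,   |z_1| = 0.8904.
  z_2 = (-0.052 - 2.194243) / (-2.406) = 0.9336,   |z_2| = 0.9336.
Moduli of all roots: 0.8904, 0.9336.
All moduli strictly greater than 1? No.
Verdict: Not stationary.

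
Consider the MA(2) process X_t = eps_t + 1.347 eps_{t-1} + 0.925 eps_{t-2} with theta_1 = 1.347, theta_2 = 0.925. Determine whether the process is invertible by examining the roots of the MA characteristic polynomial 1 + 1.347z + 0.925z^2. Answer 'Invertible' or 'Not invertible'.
\text{Invertible}

The MA(q) characteristic polynomial is P(z) = 1 + 1.347z + 0.925z^2.
Invertibility requires all roots to lie outside the unit circle, i.e. |z| > 1 for every root.
Set 1 + (1.347) z + (0.925) z^2 = 0, i.e. a z^2 + b z + c = 0 with a = 0.925, b = 1.347, c = 1.
Discriminant D = b^2 - 4ac = (1.347)^2 - 4*(0.925)*1 = 1.814409 - (3.7) = -1.885591.
D < 0, so the roots are the complex-conjugate pair z = (-b +/- i sqrt(-D)) / (2a) = -0.7281 +/- 0.7423i.
For a conjugate pair |z|^2 = z * conj(z) = (product of roots) = c/a = 1/(0.925) = 1.081081, so |z| = sqrt(1.081081) = 1.0398 for both roots.
Moduli of all roots: 1.0398, 1.0398.
All moduli strictly greater than 1? Yes.
Verdict: Invertible.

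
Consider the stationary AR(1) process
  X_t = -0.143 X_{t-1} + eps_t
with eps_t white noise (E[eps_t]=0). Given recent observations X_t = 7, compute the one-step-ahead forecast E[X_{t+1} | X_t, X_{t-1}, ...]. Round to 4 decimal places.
E[X_{t+1} \mid \mathcal F_t] = -1.0010

For an AR(p) model X_t = c + sum_i phi_i X_{t-i} + eps_t, the
one-step-ahead conditional mean is
  E[X_{t+1} | X_t, ...] = c + sum_i phi_i X_{t+1-i}.
Substitute known values:
  E[X_{t+1} | ...] = (-0.143) * (7)
                   = -1.0010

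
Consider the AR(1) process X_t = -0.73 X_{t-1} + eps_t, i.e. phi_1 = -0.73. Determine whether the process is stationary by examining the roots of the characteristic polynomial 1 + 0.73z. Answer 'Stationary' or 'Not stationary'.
\text{Stationary}

The AR(p) characteristic polynomial is P(z) = 1 + 0.73z.
Stationarity requires all roots to lie outside the unit circle, i.e. |z| > 1 for every root.
This is linear in z: 1 + (0.73) z = 0  =>  z = -1/(0.73) = -1.369863,  |z| = 1.369863.
Moduli of all roots: 1.3699.
All moduli strictly greater than 1? Yes.
Verdict: Stationary.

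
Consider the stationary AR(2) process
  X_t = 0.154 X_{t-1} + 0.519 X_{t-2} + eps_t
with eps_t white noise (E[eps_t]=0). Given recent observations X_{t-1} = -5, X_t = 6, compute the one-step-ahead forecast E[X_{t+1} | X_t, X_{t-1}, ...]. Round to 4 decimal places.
E[X_{t+1} \mid \mathcal F_t] = -1.6710

For an AR(p) model X_t = c + sum_i phi_i X_{t-i} + eps_t, the
one-step-ahead conditional mean is
  E[X_{t+1} | X_t, ...] = c + sum_i phi_i X_{t+1-i}.
Substitute known values:
  E[X_{t+1} | ...] = (0.154) * (6) + (0.519) * (-5)
                   = -1.6710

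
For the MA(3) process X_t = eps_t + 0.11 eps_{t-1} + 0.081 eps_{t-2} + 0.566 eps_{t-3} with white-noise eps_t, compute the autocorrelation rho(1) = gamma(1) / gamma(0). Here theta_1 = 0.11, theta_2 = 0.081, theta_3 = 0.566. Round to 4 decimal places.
\rho(1) = 0.1230

For an MA(q) process with theta_0 = 1, the autocovariance is
  gamma(k) = sigma^2 * sum_{i=0..q-k} theta_i * theta_{i+k},
and rho(k) = gamma(k) / gamma(0). Sigma^2 cancels.
  numerator   = (1)*(0.11) + (0.11)*(0.081) + (0.081)*(0.566) = 0.164756.
  denominator = (1)^2 + (0.11)^2 + (0.081)^2 + (0.566)^2 = 1.339017.
  rho(1) = 0.164756 / 1.339017 = 0.1230.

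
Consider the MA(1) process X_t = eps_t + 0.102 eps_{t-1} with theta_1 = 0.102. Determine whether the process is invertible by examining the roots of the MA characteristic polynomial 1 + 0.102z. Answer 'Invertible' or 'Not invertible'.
\text{Invertible}

The MA(q) characteristic polynomial is P(z) = 1 + 0.102z.
Invertibility requires all roots to lie outside the unit circle, i.e. |z| > 1 for every root.
This is linear in z: 1 + (0.102) z = 0  =>  z = -1/(0.102) = -9.803922,  |z| = 9.803922.
Moduli of all roots: 9.8039.
All moduli strictly greater than 1? Yes.
Verdict: Invertible.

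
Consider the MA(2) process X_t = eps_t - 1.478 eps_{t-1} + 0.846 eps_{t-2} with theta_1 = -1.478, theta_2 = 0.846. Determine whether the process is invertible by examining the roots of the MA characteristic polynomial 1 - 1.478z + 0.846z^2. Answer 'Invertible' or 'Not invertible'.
\text{Invertible}

The MA(q) characteristic polynomial is P(z) = 1 - 1.478z + 0.846z^2.
Invertibility requires all roots to lie outside the unit circle, i.e. |z| > 1 for every root.
Set 1 + (-1.478) z + (0.846) z^2 = 0, i.e. a z^2 + b z + c = 0 with a = 0.846, b = -1.478, c = 1.
Discriminant D = b^2 - 4ac = (-1.478)^2 - 4*(0.846)*1 = 2.184484 - (3.384) = -1.199516.
D < 0, so the roots are the complex-conjugate pair z = (-b +/- i sqrt(-D)) / (2a) = 0.8735 +/- 0.6473i.
For a conjugate pair |z|^2 = z * conj(z) = (product of roots) = c/a = 1/(0.846) = 1.182033, so |z| = sqrt(1.182033) = 1.0872 for both roots.
Moduli of all roots: 1.0872, 1.0872.
All moduli strictly greater than 1? Yes.
Verdict: Invertible.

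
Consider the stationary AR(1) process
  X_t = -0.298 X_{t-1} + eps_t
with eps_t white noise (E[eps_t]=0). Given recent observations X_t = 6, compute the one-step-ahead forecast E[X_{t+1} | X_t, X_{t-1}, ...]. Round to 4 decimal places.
E[X_{t+1} \mid \mathcal F_t] = -1.7880

For an AR(p) model X_t = c + sum_i phi_i X_{t-i} + eps_t, the
one-step-ahead conditional mean is
  E[X_{t+1} | X_t, ...] = c + sum_i phi_i X_{t+1-i}.
Substitute known values:
  E[X_{t+1} | ...] = (-0.298) * (6)
                   = -1.7880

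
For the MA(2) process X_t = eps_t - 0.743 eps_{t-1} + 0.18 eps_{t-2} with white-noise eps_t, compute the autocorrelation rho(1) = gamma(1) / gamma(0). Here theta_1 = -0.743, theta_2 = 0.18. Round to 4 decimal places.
\rho(1) = -0.5533

For an MA(q) process with theta_0 = 1, the autocovariance is
  gamma(k) = sigma^2 * sum_{i=0..q-k} theta_i * theta_{i+k},
and rho(k) = gamma(k) / gamma(0). Sigma^2 cancels.
  numerator   = (1)*(-0.743) + (-0.743)*(0.18) = -0.87674.
  denominator = (1)^2 + (-0.743)^2 + (0.18)^2 = 1.584449.
  rho(1) = -0.87674 / 1.584449 = -0.5533.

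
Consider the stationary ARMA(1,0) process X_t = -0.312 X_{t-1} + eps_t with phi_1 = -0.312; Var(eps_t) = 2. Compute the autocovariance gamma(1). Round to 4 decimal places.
\gamma(1) = -0.6913

Multiply the model equation by X_{t-k} and take expectations. With theta_0 = psi_0 = 1 and psi_j the MA(infinity) weights, this gives
  gamma(k) - sum_i phi_i gamma(k-i) = c_k,
  c_k = sigma^2 * sum_{j=k..q} theta_j psi_{j-k}   (c_k = 0 for k > q),
using gamma(-m) = gamma(m).
Pure AR (q = 0): c_0 = sigma^2 = 2, c_k = 0 for k >= 1.
Equations for k = 0 and k = 1 (AR order 1):
  gamma(0) = phi_1 gamma(1) + c_0
  gamma(1) = phi_1 gamma(0) + c_1
Substituting the second into the first: gamma(0) (1 - phi_1^2) = c_0 + phi_1 c_1, so
  gamma(0) = c_0 / (1 - phi_1^2) = 2 / (1 - (-0.312)^2) = 2 / 0.902656 = 2.215683.
  gamma(1) = phi_1 gamma(0) = (-0.312)(2.215683) = -0.691293.
Therefore gamma(1) = -0.6913 (to 4 decimal places).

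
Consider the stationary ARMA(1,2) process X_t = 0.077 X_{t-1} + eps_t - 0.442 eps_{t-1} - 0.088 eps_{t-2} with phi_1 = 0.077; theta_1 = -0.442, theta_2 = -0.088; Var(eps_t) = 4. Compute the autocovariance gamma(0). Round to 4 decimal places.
\gamma(0) = 4.5871

Multiply the model equation by X_{t-k} and take expectations. With theta_0 = psi_0 = 1 and psi_j the MA(infinity) weights, this gives
  gamma(k) - sum_i phi_i gamma(k-i) = c_k,
  c_k = sigma^2 * sum_{j=k..q} theta_j psi_{j-k}   (c_k = 0 for k > q),
using gamma(-m) = gamma(m).
psi-weights needed (psi_j = theta_j + sum_i phi_i psi_{j-i}):
  psi_1 = theta_1 + phi_1 = -0.442 + (0.077) = -0.365
  psi_2 = theta_2 + phi_1 psi_1 = -0.088 + (0.077)(-0.365) = -0.116105
Right-hand sides:
  c_0 = sigma^2 (1 + theta_1 psi_1 + theta_2 psi_2) = 4 * (1 + (-0.442)(-0.365) + (-0.088)(-0.116105)) = 4 * 1.171547 = 4.686189
  c_1 = sigma^2 (theta_1 + theta_2 psi_1) = 4 * (-0.442 + (-0.088)(-0.365)) = -1.63952
  c_2 = sigma^2 theta_2 = 4 * (-0.088) = -0.352
Equations for k = 0 and k = 1 (AR order 1):
  gamma(0) = phi_1 gamma(1) + c_0
  gamma(1) = phi_1 gamma(0) + c_1
Substituting the second into the first: gamma(0) (1 - phi_1^2) = c_0 + phi_1 c_1, so
  gamma(0) = (c_0 + phi_1 c_1) / (1 - phi_1^2) = (4.686189 + (0.077)(-1.63952)) / (1 - (0.077)^2) = 4.559946 / 0.994071 = 4.587143.
Therefore gamma(0) = 4.5871 (to 4 decimal places).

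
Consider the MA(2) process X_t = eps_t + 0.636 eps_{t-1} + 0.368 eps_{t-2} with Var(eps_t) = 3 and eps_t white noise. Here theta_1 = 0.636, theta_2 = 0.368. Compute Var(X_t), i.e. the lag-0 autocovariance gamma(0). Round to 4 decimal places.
\gamma(0) = 4.6198

For an MA(q) process X_t = eps_t + sum_i theta_i eps_{t-i} with
Var(eps_t) = sigma^2, the variance is
  gamma(0) = sigma^2 * (1 + sum_i theta_i^2).
  sum_i theta_i^2 = (0.636)^2 + (0.368)^2 = 0.404496 + 0.135424 = 0.53992.
  gamma(0) = 3 * (1 + 0.53992) = 3 * 1.53992 = 4.61976, which rounds to 4.6198.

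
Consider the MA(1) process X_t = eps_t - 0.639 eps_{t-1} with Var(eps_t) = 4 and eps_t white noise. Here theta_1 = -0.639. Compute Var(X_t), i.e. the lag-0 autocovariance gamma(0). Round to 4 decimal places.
\gamma(0) = 5.6333

For an MA(q) process X_t = eps_t + sum_i theta_i eps_{t-i} with
Var(eps_t) = sigma^2, the variance is
  gamma(0) = sigma^2 * (1 + sum_i theta_i^2).
  sum_i theta_i^2 = (-0.639)^2 = 0.408321.
  gamma(0) = 4 * (1 + 0.408321) = 4 * 1.408321 = 5.633284, which rounds to 5.6333.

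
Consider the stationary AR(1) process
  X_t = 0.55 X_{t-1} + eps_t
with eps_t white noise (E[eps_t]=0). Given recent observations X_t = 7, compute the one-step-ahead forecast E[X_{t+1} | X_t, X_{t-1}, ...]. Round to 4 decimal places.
E[X_{t+1} \mid \mathcal F_t] = 3.8500

For an AR(p) model X_t = c + sum_i phi_i X_{t-i} + eps_t, the
one-step-ahead conditional mean is
  E[X_{t+1} | X_t, ...] = c + sum_i phi_i X_{t+1-i}.
Substitute known values:
  E[X_{t+1} | ...] = (0.55) * (7)
                   = 3.8500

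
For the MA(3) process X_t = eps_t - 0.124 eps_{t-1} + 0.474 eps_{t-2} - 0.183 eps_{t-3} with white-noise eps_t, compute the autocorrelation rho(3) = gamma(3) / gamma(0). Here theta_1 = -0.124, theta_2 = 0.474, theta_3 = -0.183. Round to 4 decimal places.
\rho(3) = -0.1437

For an MA(q) process with theta_0 = 1, the autocovariance is
  gamma(k) = sigma^2 * sum_{i=0..q-k} theta_i * theta_{i+k},
and rho(k) = gamma(k) / gamma(0). Sigma^2 cancels.
  numerator   = (1)*(-0.183) = -0.183.
  denominator = (1)^2 + (-0.124)^2 + (0.474)^2 + (-0.183)^2 = 1.273541.
  rho(3) = -0.183 / 1.273541 = -0.1437.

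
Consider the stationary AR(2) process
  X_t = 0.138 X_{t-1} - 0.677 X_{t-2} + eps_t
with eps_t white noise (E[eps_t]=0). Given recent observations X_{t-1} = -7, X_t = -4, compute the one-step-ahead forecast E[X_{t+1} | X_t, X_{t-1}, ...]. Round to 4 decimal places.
E[X_{t+1} \mid \mathcal F_t] = 4.1870

For an AR(p) model X_t = c + sum_i phi_i X_{t-i} + eps_t, the
one-step-ahead conditional mean is
  E[X_{t+1} | X_t, ...] = c + sum_i phi_i X_{t+1-i}.
Substitute known values:
  E[X_{t+1} | ...] = (0.138) * (-4) + (-0.677) * (-7)
                   = 4.1870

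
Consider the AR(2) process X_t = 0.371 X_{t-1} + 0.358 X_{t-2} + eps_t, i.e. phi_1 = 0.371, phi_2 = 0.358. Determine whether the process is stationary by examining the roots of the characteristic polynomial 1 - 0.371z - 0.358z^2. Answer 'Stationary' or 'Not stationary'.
\text{Stationary}

The AR(p) characteristic polynomial is P(z) = 1 - 0.371z - 0.358z^2.
Stationarity requires all roots to lie outside the unit circle, i.e. |z| > 1 for every root.
Set 1 + (-0.371) z + (-0.358) z^2 = 0, i.e. a z^2 + b z + c = 0 with a = -0.358, b = -0.371, c = 1.
Discriminant D = b^2 - 4ac = (-0.371)^2 - 4*(-0.358)*1 = 0.137641 - (-1.432) = 1.569641.
D >= 0, so the roots are real: z = (-b +/- sqrt(D)) / (2a) = (0.371 +/- 1.252853) / (-0.716).
  z_1 = (0.371 + 1.252853) / (-0.716) = -2.268,   |z_1| = 2.268.
  z_2 = (0.371 - 1.252853) / (-0.716) = 1.2316,   |z_2| = 1.2316.
Moduli of all roots: 2.2680, 1.2316.
All moduli strictly greater than 1? Yes.
Verdict: Stationary.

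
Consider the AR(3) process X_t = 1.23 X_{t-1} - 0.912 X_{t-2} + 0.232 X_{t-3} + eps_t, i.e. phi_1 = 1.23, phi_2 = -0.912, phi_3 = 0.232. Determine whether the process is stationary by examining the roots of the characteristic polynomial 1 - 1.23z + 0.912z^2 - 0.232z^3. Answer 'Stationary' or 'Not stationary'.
\text{Stationary}

The AR(p) characteristic polynomial is P(z) = 1 - 1.23z + 0.912z^2 - 0.232z^3.
Stationarity requires all roots to lie outside the unit circle, i.e. |z| > 1 for every root.
Degree 3: look for a simple real root z0 first, then factor out (1 - z/z0) and solve the remaining quadratic.
Testing z0 = 2.5: P(2.5) = 1 + (-1.23)(2.5) + (0.912)(2.5)^2 + (-0.232)(2.5)^3
  = 1 + (-3.075) + (5.7) + (-3.625) = 0.  So z_0 = 2.5 is a root, |z_0| = 2.5.
Divide out the factor (1 - 0.4 z) = (1 - z/z0) (since 1/z0 = 0.4):
  P(z) = (1 - 0.4 z)(1 + (-0.83) z + (0.58) z^2)
  [check: z-coef -0.83 - (0.4) = -1.23; z^2-coef 0.58 - (0.4)(-0.83) = 0.912; z^3-coef -(0.4)(0.58) = -0.232.]
Remaining roots from the quadratic factor 1 + (-0.83) z + (0.58) z^2:
  Set 1 + (-0.83) z + (0.58) z^2 = 0, i.e. a z^2 + b z + c = 0 with a = 0.58, b = -0.83, c = 1.
  Discriminant D = b^2 - 4ac = (-0.83)^2 - 4*(0.58)*1 = 0.6889 - (2.32) = -1.6311.
  D < 0, so the roots are the complex-conjugate pair z = (-b +/- i sqrt(-D)) / (2a) = 0.7155 +/- 1.101i.
  For a conjugate pair |z|^2 = z * conj(z) = (product of roots) = c/a = 1/(0.58) = 1.724138, so |z| = sqrt(1.724138) = 1.3131 for both roots.
Moduli of all roots: 2.5000, 1.3131, 1.3131.
All moduli strictly greater than 1? Yes.
Verdict: Stationary.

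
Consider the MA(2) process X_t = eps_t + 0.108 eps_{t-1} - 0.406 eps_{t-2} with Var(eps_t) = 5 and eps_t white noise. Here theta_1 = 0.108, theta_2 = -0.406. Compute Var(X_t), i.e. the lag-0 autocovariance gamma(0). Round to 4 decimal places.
\gamma(0) = 5.8825

For an MA(q) process X_t = eps_t + sum_i theta_i eps_{t-i} with
Var(eps_t) = sigma^2, the variance is
  gamma(0) = sigma^2 * (1 + sum_i theta_i^2).
  sum_i theta_i^2 = (0.108)^2 + (-0.406)^2 = 0.011664 + 0.164836 = 0.1765.
  gamma(0) = 5 * (1 + 0.1765) = 5 * 1.1765 = 5.8825.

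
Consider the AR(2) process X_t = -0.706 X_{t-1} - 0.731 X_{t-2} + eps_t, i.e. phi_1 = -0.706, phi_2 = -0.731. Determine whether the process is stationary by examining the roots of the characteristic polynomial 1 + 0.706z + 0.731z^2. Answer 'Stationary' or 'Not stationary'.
\text{Stationary}

The AR(p) characteristic polynomial is P(z) = 1 + 0.706z + 0.731z^2.
Stationarity requires all roots to lie outside the unit circle, i.e. |z| > 1 for every root.
Set 1 + (0.706) z + (0.731) z^2 = 0, i.e. a z^2 + b z + c = 0 with a = 0.731, b = 0.706, c = 1.
Discriminant D = b^2 - 4ac = (0.706)^2 - 4*(0.731)*1 = 0.498436 - (2.924) = -2.425564.
D < 0, so the roots are the complex-conjugate pair z = (-b +/- i sqrt(-D)) / (2a) = -0.4829 +/- 1.0653i.
For a conjugate pair |z|^2 = z * conj(z) = (product of roots) = c/a = 1/(0.731) = 1.367989, so |z| = sqrt(1.367989) = 1.1696 for both roots.
Moduli of all roots: 1.1696, 1.1696.
All moduli strictly greater than 1? Yes.
Verdict: Stationary.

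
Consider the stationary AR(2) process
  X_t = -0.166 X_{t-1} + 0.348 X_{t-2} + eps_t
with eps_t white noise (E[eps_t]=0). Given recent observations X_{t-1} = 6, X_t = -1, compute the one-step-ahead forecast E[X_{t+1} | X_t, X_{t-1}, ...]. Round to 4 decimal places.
E[X_{t+1} \mid \mathcal F_t] = 2.2540

For an AR(p) model X_t = c + sum_i phi_i X_{t-i} + eps_t, the
one-step-ahead conditional mean is
  E[X_{t+1} | X_t, ...] = c + sum_i phi_i X_{t+1-i}.
Substitute known values:
  E[X_{t+1} | ...] = (-0.166) * (-1) + (0.348) * (6)
                   = 2.2540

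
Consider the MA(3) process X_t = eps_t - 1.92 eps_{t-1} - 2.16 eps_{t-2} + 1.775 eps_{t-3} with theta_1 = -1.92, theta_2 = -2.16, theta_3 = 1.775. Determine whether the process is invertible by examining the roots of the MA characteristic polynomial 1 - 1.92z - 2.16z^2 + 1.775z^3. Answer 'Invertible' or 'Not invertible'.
\text{Not invertible}

The MA(q) characteristic polynomial is P(z) = 1 - 1.92z - 2.16z^2 + 1.775z^3.
Invertibility requires all roots to lie outside the unit circle, i.e. |z| > 1 for every root.
Degree 3: look for a simple real root z0 first, then factor out (1 - z/z0) and solve the remaining quadratic.
Testing z0 = 0.4: P(0.4) = 1 + (-1.92)(0.4) + (-2.16)(0.4)^2 + (1.775)(0.4)^3
  = 1 + (-0.768) + (-0.3456) + (0.1136) = 0.  So z_0 = 0.4 is a root, |z_0| = 0.4.
Divide out the factor (1 - 2.5 z) = (1 - z/z0) (since 1/z0 = 2.5):
  P(z) = (1 - 2.5 z)(1 + (0.58) z + (-0.71) z^2)
  [check: z-coef 0.58 - (2.5) = -1.92; z^2-coef -0.71 - (2.5)(0.58) = -2.16; z^3-coef -(2.5)(-0.71) = 1.775.]
Remaining roots from the quadratic factor 1 + (0.58) z + (-0.71) z^2:
  Set 1 + (0.58) z + (-0.71) z^2 = 0, i.e. a z^2 + b z + c = 0 with a = -0.71, b = 0.58, c = 1.
  Discriminant D = b^2 - 4ac = (0.58)^2 - 4*(-0.71)*1 = 0.3364 - (-2.84) = 3.1764.
  D >= 0, so the roots are real: z = (-b +/- sqrt(D)) / (2a) = (-0.58 +/- 1.782246) / (-1.42).
    z_1 = (-0.58 + 1.782246) / (-1.42) = -0.8467,   |z_1| = 0.8467.
    z_2 = (-0.58 - 1.782246) / (-1.42) = 1.6636,   |z_2| = 1.6636.
Moduli of all roots: 0.4000, 0.8467, 1.6636.
All moduli strictly greater than 1? No.
Verdict: Not invertible.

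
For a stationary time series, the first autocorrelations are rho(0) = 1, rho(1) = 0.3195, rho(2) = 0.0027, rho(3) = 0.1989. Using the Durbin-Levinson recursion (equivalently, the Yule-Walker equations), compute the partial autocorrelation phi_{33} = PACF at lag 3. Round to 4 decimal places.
\phi_{33} = 0.2630

The PACF at lag k is phi_{kk}, the last component of the solution
to the Yule-Walker system G_k phi = r_k where
  (G_k)_{ij} = rho(|i - j|), (r_k)_i = rho(i), i,j = 1..k.
Equivalently, Durbin-Levinson gives phi_{kk} iteratively:
  phi_{11} = rho(1)
  phi_{kk} = [rho(k) - sum_{j=1..k-1} phi_{k-1,j} rho(k-j)]
            / [1 - sum_{j=1..k-1} phi_{k-1,j} rho(j)],
  phi_{k,j} = phi_{k-1,j} - phi_{kk} phi_{k-1,k-j},  j = 1..k-1.
Step k = 1:
  phi_11 = rho(1) = 0.3195.
Step k = 2:
  phi_22 = [rho(2) - phi_11 rho(1)] / [1 - phi_11 rho(1)] = [0.0027 - (0.3195)(0.3195)] / [1 - (0.3195)(0.3195)]
         = -0.09938025 / 0.89791975 = -0.110678.
  Update: phi_21 = phi_11 - phi_22 phi_11 = 0.3195 - (-0.110678)(0.3195) = 0.354862.
Step k = 3:
  phi_33 = [rho(3) - phi_21 rho(2) - phi_22 rho(1)] / [1 - phi_21 rho(1) - phi_22 rho(2)]
    numerator   = 0.1989 - (0.354862)(0.0027) - (-0.110678)(0.3195) = 0.2333036
    denominator = 1 - (0.354862)(0.3195) - (-0.110678)(0.0027) = 0.88692051
  phi_33 = 0.2333036 / 0.88692051 = 0.263.
Therefore phi_{33} = 0.2630.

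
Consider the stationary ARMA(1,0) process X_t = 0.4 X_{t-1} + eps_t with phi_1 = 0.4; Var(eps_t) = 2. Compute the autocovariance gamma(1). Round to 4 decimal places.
\gamma(1) = 0.9524

Multiply the model equation by X_{t-k} and take expectations. With theta_0 = psi_0 = 1 and psi_j the MA(infinity) weights, this gives
  gamma(k) - sum_i phi_i gamma(k-i) = c_k,
  c_k = sigma^2 * sum_{j=k..q} theta_j psi_{j-k}   (c_k = 0 for k > q),
using gamma(-m) = gamma(m).
Pure AR (q = 0): c_0 = sigma^2 = 2, c_k = 0 for k >= 1.
Equations for k = 0 and k = 1 (AR order 1):
  gamma(0) = phi_1 gamma(1) + c_0
  gamma(1) = phi_1 gamma(0) + c_1
Substituting the second into the first: gamma(0) (1 - phi_1^2) = c_0 + phi_1 c_1, so
  gamma(0) = c_0 / (1 - phi_1^2) = 2 / (1 - (0.4)^2) = 2 / 0.84 = 2.380952.
  gamma(1) = phi_1 gamma(0) = (0.4)(2.380952) = 0.952381.
Therefore gamma(1) = 0.9524 (to 4 decimal places).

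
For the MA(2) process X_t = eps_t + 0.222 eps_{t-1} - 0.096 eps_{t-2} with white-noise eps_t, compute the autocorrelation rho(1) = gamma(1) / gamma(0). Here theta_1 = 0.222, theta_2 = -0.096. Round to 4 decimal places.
\rho(1) = 0.1896

For an MA(q) process with theta_0 = 1, the autocovariance is
  gamma(k) = sigma^2 * sum_{i=0..q-k} theta_i * theta_{i+k},
and rho(k) = gamma(k) / gamma(0). Sigma^2 cancels.
  numerator   = (1)*(0.222) + (0.222)*(-0.096) = 0.200688.
  denominator = (1)^2 + (0.222)^2 + (-0.096)^2 = 1.0585.
  rho(1) = 0.200688 / 1.0585 = 0.1896.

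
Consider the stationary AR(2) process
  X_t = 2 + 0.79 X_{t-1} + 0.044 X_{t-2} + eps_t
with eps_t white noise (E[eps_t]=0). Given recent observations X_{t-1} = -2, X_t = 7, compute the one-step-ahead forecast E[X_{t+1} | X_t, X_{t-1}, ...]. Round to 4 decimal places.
E[X_{t+1} \mid \mathcal F_t] = 7.4420

For an AR(p) model X_t = c + sum_i phi_i X_{t-i} + eps_t, the
one-step-ahead conditional mean is
  E[X_{t+1} | X_t, ...] = c + sum_i phi_i X_{t+1-i}.
Substitute known values:
  E[X_{t+1} | ...] = 2 + (0.79) * (7) + (0.044) * (-2)
                   = 7.4420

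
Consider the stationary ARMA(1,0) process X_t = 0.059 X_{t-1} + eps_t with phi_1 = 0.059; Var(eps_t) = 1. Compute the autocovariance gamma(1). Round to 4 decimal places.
\gamma(1) = 0.0592

Multiply the model equation by X_{t-k} and take expectations. With theta_0 = psi_0 = 1 and psi_j the MA(infinity) weights, this gives
  gamma(k) - sum_i phi_i gamma(k-i) = c_k,
  c_k = sigma^2 * sum_{j=k..q} theta_j psi_{j-k}   (c_k = 0 for k > q),
using gamma(-m) = gamma(m).
Pure AR (q = 0): c_0 = sigma^2 = 1, c_k = 0 for k >= 1.
Equations for k = 0 and k = 1 (AR order 1):
  gamma(0) = phi_1 gamma(1) + c_0
  gamma(1) = phi_1 gamma(0) + c_1
Substituting the second into the first: gamma(0) (1 - phi_1^2) = c_0 + phi_1 c_1, so
  gamma(0) = c_0 / (1 - phi_1^2) = 1 / (1 - (0.059)^2) = 1 / 0.996519 = 1.003493.
  gamma(1) = phi_1 gamma(0) = (0.059)(1.003493) = 0.059206.
Therefore gamma(1) = 0.0592 (to 4 decimal places).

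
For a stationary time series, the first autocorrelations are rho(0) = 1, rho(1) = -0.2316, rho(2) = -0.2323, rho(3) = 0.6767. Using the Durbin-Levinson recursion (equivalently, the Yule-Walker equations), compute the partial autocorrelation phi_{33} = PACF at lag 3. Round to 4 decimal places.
\phi_{33} = 0.6241

The PACF at lag k is phi_{kk}, the last component of the solution
to the Yule-Walker system G_k phi = r_k where
  (G_k)_{ij} = rho(|i - j|), (r_k)_i = rho(i), i,j = 1..k.
Equivalently, Durbin-Levinson gives phi_{kk} iteratively:
  phi_{11} = rho(1)
  phi_{kk} = [rho(k) - sum_{j=1..k-1} phi_{k-1,j} rho(k-j)]
            / [1 - sum_{j=1..k-1} phi_{k-1,j} rho(j)],
  phi_{k,j} = phi_{k-1,j} - phi_{kk} phi_{k-1,k-j},  j = 1..k-1.
Step k = 1:
  phi_11 = rho(1) = -0.2316.
Step k = 2:
  phi_22 = [rho(2) - phi_11 rho(1)] / [1 - phi_11 rho(1)] = [-0.2323 - (-0.2316)(-0.2316)] / [1 - (-0.2316)(-0.2316)]
         = -0.28593856 / 0.94636144 = -0.302145.
  Update: phi_21 = phi_11 - phi_22 phi_11 = -0.2316 - (-0.302145)(-0.2316) = -0.301577.
Step k = 3:
  phi_33 = [rho(3) - phi_21 rho(2) - phi_22 rho(1)] / [1 - phi_21 rho(1) - phi_22 rho(2)]
    numerator   = 0.6767 - (-0.301577)(-0.2323) - (-0.302145)(-0.2316) = 0.53666688
    denominator = 1 - (-0.301577)(-0.2316) - (-0.302145)(-0.2323) = 0.85996648
  phi_33 = 0.53666688 / 0.85996648 = 0.6241.
Therefore phi_{33} = 0.6241.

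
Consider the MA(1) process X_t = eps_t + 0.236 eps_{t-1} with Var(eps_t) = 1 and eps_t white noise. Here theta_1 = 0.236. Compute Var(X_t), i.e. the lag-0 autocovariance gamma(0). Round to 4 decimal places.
\gamma(0) = 1.0557

For an MA(q) process X_t = eps_t + sum_i theta_i eps_{t-i} with
Var(eps_t) = sigma^2, the variance is
  gamma(0) = sigma^2 * (1 + sum_i theta_i^2).
  sum_i theta_i^2 = (0.236)^2 = 0.055696.
  gamma(0) = 1 * (1 + 0.055696) = 1 * 1.055696 = 1.055696, which rounds to 1.0557.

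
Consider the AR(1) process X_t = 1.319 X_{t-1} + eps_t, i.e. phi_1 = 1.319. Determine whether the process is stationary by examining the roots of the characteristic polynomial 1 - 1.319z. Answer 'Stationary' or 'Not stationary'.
\text{Not stationary}

The AR(p) characteristic polynomial is P(z) = 1 - 1.319z.
Stationarity requires all roots to lie outside the unit circle, i.e. |z| > 1 for every root.
This is linear in z: 1 + (-1.319) z = 0  =>  z = -1/(-1.319) = 0.75815,  |z| = 0.75815.
Moduli of all roots: 0.7582.
All moduli strictly greater than 1? No.
Verdict: Not stationary.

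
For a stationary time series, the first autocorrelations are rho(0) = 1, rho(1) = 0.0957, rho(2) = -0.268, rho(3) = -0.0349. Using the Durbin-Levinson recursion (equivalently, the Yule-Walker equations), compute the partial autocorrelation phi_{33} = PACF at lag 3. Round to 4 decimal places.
\phi_{33} = 0.0270

The PACF at lag k is phi_{kk}, the last component of the solution
to the Yule-Walker system G_k phi = r_k where
  (G_k)_{ij} = rho(|i - j|), (r_k)_i = rho(i), i,j = 1..k.
Equivalently, Durbin-Levinson gives phi_{kk} iteratively:
  phi_{11} = rho(1)
  phi_{kk} = [rho(k) - sum_{j=1..k-1} phi_{k-1,j} rho(k-j)]
            / [1 - sum_{j=1..k-1} phi_{k-1,j} rho(j)],
  phi_{k,j} = phi_{k-1,j} - phi_{kk} phi_{k-1,k-j},  j = 1..k-1.
Step k = 1:
  phi_11 = rho(1) = 0.0957.
Step k = 2:
  phi_22 = [rho(2) - phi_11 rho(1)] / [1 - phi_11 rho(1)] = [-0.268 - (0.0957)(0.0957)] / [1 - (0.0957)(0.0957)]
         = -0.27715849 / 0.99084151 = -0.27972.
  Update: phi_21 = phi_11 - phi_22 phi_11 = 0.0957 - (-0.27972)(0.0957) = 0.122469.
Step k = 3:
  phi_33 = [rho(3) - phi_21 rho(2) - phi_22 rho(1)] / [1 - phi_21 rho(1) - phi_22 rho(2)]
    numerator   = -0.0349 - (0.122469)(-0.268) - (-0.27972)(0.0957) = 0.02469099
    denominator = 1 - (0.122469)(0.0957) - (-0.27972)(-0.268) = 0.91331465
  phi_33 = 0.02469099 / 0.91331465 = 0.027.
Therefore phi_{33} = 0.0270.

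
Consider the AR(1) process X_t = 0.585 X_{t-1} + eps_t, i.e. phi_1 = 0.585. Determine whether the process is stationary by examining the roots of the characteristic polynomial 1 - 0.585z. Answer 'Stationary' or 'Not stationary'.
\text{Stationary}

The AR(p) characteristic polynomial is P(z) = 1 - 0.585z.
Stationarity requires all roots to lie outside the unit circle, i.e. |z| > 1 for every root.
This is linear in z: 1 + (-0.585) z = 0  =>  z = -1/(-0.585) = 1.709402,  |z| = 1.709402.
Moduli of all roots: 1.7094.
All moduli strictly greater than 1? Yes.
Verdict: Stationary.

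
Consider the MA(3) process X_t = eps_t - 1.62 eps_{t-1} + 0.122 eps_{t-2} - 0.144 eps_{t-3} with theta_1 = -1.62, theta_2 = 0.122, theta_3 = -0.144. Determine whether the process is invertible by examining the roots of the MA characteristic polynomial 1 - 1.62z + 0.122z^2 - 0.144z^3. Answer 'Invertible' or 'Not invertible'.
\text{Not invertible}

The MA(q) characteristic polynomial is P(z) = 1 - 1.62z + 0.122z^2 - 0.144z^3.
Invertibility requires all roots to lie outside the unit circle, i.e. |z| > 1 for every root.
Degree 3: look for a simple real root z0 first, then factor out (1 - z/z0) and solve the remaining quadratic.
Testing z0 = 0.625: P(0.625) = 1 + (-1.62)(0.625) + (0.122)(0.625)^2 + (-0.144)(0.625)^3
  = 1 + (-1.0125) + (0.047656) + (-0.035156) = 0.  So z_0 = 0.625 is a root, |z_0| = 0.625.
Divide out the factor (1 - 1.6 z) = (1 - z/z0) (since 1/z0 = 1.6):
  P(z) = (1 - 1.6 z)(1 + (-0.02) z + (0.09) z^2)
  [check: z-coef -0.02 - (1.6) = -1.62; z^2-coef 0.09 - (1.6)(-0.02) = 0.122; z^3-coef -(1.6)(0.09) = -0.144.]
Remaining roots from the quadratic factor 1 + (-0.02) z + (0.09) z^2:
  Set 1 + (-0.02) z + (0.09) z^2 = 0, i.e. a z^2 + b z + c = 0 with a = 0.09, b = -0.02, c = 1.
  Discriminant D = b^2 - 4ac = (-0.02)^2 - 4*(0.09)*1 = 0.0004 - (0.36) = -0.3596.
  D < 0, so the roots are the complex-conjugate pair z = (-b +/- i sqrt(-D)) / (2a) = 0.1111 +/- 3.3315i.
  For a conjugate pair |z|^2 = z * conj(z) = (product of roots) = c/a = 1/(0.09) = 11.111111, so |z| = sqrt(11.111111) = 3.3333 for both roots.
Moduli of all roots: 0.6250, 3.3333, 3.3333.
All moduli strictly greater than 1? No.
Verdict: Not invertible.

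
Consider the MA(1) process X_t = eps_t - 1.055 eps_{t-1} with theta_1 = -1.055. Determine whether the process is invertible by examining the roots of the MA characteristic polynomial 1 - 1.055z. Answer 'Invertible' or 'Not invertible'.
\text{Not invertible}

The MA(q) characteristic polynomial is P(z) = 1 - 1.055z.
Invertibility requires all roots to lie outside the unit circle, i.e. |z| > 1 for every root.
This is linear in z: 1 + (-1.055) z = 0  =>  z = -1/(-1.055) = 0.947867,  |z| = 0.947867.
Moduli of all roots: 0.9479.
All moduli strictly greater than 1? No.
Verdict: Not invertible.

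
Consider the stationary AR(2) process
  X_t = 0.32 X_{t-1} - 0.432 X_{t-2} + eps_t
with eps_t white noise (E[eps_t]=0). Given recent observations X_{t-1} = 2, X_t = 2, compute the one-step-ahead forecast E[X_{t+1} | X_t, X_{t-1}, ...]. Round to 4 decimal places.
E[X_{t+1} \mid \mathcal F_t] = -0.2240

For an AR(p) model X_t = c + sum_i phi_i X_{t-i} + eps_t, the
one-step-ahead conditional mean is
  E[X_{t+1} | X_t, ...] = c + sum_i phi_i X_{t+1-i}.
Substitute known values:
  E[X_{t+1} | ...] = (0.32) * (2) + (-0.432) * (2)
                   = -0.2240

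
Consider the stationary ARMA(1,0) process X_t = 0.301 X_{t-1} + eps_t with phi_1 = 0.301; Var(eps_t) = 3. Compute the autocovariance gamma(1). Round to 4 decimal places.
\gamma(1) = 0.9930

Multiply the model equation by X_{t-k} and take expectations. With theta_0 = psi_0 = 1 and psi_j the MA(infinity) weights, this gives
  gamma(k) - sum_i phi_i gamma(k-i) = c_k,
  c_k = sigma^2 * sum_{j=k..q} theta_j psi_{j-k}   (c_k = 0 for k > q),
using gamma(-m) = gamma(m).
Pure AR (q = 0): c_0 = sigma^2 = 3, c_k = 0 for k >= 1.
Equations for k = 0 and k = 1 (AR order 1):
  gamma(0) = phi_1 gamma(1) + c_0
  gamma(1) = phi_1 gamma(0) + c_1
Substituting the second into the first: gamma(0) (1 - phi_1^2) = c_0 + phi_1 c_1, so
  gamma(0) = c_0 / (1 - phi_1^2) = 3 / (1 - (0.301)^2) = 3 / 0.909399 = 3.298882.
  gamma(1) = phi_1 gamma(0) = (0.301)(3.298882) = 0.992963.
Therefore gamma(1) = 0.9930 (to 4 decimal places).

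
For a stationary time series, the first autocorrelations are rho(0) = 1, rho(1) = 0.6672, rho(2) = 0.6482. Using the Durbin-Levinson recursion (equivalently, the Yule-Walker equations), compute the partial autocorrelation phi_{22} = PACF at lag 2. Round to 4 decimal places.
\phi_{22} = 0.3659

The PACF at lag k is phi_{kk}, the last component of the solution
to the Yule-Walker system G_k phi = r_k where
  (G_k)_{ij} = rho(|i - j|), (r_k)_i = rho(i), i,j = 1..k.
Equivalently, Durbin-Levinson gives phi_{kk} iteratively:
  phi_{11} = rho(1)
  phi_{kk} = [rho(k) - sum_{j=1..k-1} phi_{k-1,j} rho(k-j)]
            / [1 - sum_{j=1..k-1} phi_{k-1,j} rho(j)],
  phi_{k,j} = phi_{k-1,j} - phi_{kk} phi_{k-1,k-j},  j = 1..k-1.
Step k = 1:
  phi_11 = rho(1) = 0.6672.
Step k = 2:
  phi_22 = [rho(2) - phi_11 rho(1)] / [1 - phi_11 rho(1)] = [0.6482 - (0.6672)(0.6672)] / [1 - (0.6672)(0.6672)]
         = 0.20304416 / 0.55484416 = 0.3659.
Therefore phi_{22} = 0.3659.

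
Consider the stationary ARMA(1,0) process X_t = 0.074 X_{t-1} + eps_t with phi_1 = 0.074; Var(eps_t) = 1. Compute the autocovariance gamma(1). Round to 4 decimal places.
\gamma(1) = 0.0744

Multiply the model equation by X_{t-k} and take expectations. With theta_0 = psi_0 = 1 and psi_j the MA(infinity) weights, this gives
  gamma(k) - sum_i phi_i gamma(k-i) = c_k,
  c_k = sigma^2 * sum_{j=k..q} theta_j psi_{j-k}   (c_k = 0 for k > q),
using gamma(-m) = gamma(m).
Pure AR (q = 0): c_0 = sigma^2 = 1, c_k = 0 for k >= 1.
Equations for k = 0 and k = 1 (AR order 1):
  gamma(0) = phi_1 gamma(1) + c_0
  gamma(1) = phi_1 gamma(0) + c_1
Substituting the second into the first: gamma(0) (1 - phi_1^2) = c_0 + phi_1 c_1, so
  gamma(0) = c_0 / (1 - phi_1^2) = 1 / (1 - (0.074)^2) = 1 / 0.994524 = 1.005506.
  gamma(1) = phi_1 gamma(0) = (0.074)(1.005506) = 0.074407.
Therefore gamma(1) = 0.0744 (to 4 decimal places).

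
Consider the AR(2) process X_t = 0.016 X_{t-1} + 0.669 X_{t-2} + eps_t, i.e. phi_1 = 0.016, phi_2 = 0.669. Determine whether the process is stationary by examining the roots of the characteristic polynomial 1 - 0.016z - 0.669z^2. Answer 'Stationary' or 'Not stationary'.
\text{Stationary}

The AR(p) characteristic polynomial is P(z) = 1 - 0.016z - 0.669z^2.
Stationarity requires all roots to lie outside the unit circle, i.e. |z| > 1 for every root.
Set 1 + (-0.016) z + (-0.669) z^2 = 0, i.e. a z^2 + b z + c = 0 with a = -0.669, b = -0.016, c = 1.
Discriminant D = b^2 - 4ac = (-0.016)^2 - 4*(-0.669)*1 = 0.000256 - (-2.676) = 2.676256.
D >= 0, so the roots are real: z = (-b +/- sqrt(D)) / (2a) = (0.016 +/- 1.635927) / (-1.338).
  z_1 = (0.016 + 1.635927) / (-1.338) = -1.2346,   |z_1| = 1.2346.
  z_2 = (0.016 - 1.635927) / (-1.338) = 1.2107,   |z_2| = 1.2107.
Moduli of all roots: 1.2346, 1.2107.
All moduli strictly greater than 1? Yes.
Verdict: Stationary.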